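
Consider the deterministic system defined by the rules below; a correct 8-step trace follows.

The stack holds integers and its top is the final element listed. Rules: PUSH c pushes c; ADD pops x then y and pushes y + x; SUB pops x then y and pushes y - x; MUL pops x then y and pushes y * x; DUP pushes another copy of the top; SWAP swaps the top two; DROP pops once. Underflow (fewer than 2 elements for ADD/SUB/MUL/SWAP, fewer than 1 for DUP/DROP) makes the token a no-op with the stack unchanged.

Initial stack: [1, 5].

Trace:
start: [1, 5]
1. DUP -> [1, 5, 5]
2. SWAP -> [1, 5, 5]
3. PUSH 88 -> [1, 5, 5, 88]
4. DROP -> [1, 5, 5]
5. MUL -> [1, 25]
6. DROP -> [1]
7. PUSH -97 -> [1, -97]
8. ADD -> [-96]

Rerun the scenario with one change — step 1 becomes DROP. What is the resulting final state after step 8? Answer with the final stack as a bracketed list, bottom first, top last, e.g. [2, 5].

(re-executing from step 1 with the substitution; state before step 1: [1, 5])
1. DROP -> [1]
2. SWAP -> [1]
3. PUSH 88 -> [1, 88]
4. DROP -> [1]
5. MUL -> [1]
6. DROP -> []
7. PUSH -97 -> [-97]
8. ADD -> [-97]

[-97]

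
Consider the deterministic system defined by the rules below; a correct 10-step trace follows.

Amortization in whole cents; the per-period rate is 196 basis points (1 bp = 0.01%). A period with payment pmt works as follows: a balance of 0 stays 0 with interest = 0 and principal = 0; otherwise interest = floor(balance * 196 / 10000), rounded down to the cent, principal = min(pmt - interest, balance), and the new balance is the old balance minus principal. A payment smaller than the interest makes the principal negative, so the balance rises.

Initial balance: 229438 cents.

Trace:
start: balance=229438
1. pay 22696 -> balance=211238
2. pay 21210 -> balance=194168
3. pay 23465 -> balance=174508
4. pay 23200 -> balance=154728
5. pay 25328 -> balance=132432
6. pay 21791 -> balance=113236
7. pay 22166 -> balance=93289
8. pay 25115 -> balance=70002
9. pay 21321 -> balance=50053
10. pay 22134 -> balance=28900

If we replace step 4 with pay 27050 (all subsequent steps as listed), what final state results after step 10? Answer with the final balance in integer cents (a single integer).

(re-executing from step 4 with the substitution; state before step 4: balance=174508)
4. pay 27050 -> balance=150878
5. pay 25328 -> balance=128507
6. pay 21791 -> balance=109234
7. pay 22166 -> balance=89208
8. pay 25115 -> balance=65841
9. pay 21321 -> balance=45810
10. pay 22134 -> balance=24573

24573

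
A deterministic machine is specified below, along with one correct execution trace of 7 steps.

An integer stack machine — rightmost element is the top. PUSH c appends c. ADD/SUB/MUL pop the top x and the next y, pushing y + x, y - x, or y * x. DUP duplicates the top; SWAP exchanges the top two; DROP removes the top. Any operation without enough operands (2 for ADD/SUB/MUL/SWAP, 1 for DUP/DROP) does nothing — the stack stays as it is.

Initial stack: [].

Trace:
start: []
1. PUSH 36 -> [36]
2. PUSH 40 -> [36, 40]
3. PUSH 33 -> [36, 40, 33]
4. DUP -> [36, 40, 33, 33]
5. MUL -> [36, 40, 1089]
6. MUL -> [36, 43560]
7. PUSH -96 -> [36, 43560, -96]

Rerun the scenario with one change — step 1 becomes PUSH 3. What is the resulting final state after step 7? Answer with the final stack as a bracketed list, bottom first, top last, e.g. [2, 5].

(re-executing from step 1 with the substitution; state before step 1: [])
1. PUSH 3 -> [3]
2. PUSH 40 -> [3, 40]
3. PUSH 33 -> [3, 40, 33]
4. DUP -> [3, 40, 33, 33]
5. MUL -> [3, 40, 1089]
6. MUL -> [3, 43560]
7. PUSH -96 -> [3, 43560, -96]

[3, 43560, -96]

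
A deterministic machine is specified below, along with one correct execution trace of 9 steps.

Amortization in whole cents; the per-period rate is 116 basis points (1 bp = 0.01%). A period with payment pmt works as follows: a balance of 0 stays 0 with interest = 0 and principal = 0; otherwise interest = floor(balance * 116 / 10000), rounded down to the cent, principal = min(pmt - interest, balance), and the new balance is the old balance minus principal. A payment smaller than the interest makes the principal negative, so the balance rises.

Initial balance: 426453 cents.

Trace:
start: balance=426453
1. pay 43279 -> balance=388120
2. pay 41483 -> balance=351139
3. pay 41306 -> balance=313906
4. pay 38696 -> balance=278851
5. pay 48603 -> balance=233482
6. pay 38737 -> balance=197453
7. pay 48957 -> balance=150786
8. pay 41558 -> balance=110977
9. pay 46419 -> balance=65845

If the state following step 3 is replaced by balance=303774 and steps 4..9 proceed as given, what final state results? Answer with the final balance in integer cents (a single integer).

54986

state after step 3 := balance=303774
4. pay 38696 -> balance=268601
5. pay 48603 -> balance=223113
6. pay 38737 -> balance=186964
7. pay 48957 -> balance=140175
8. pay 41558 -> balance=100243
9. pay 46419 -> balance=54986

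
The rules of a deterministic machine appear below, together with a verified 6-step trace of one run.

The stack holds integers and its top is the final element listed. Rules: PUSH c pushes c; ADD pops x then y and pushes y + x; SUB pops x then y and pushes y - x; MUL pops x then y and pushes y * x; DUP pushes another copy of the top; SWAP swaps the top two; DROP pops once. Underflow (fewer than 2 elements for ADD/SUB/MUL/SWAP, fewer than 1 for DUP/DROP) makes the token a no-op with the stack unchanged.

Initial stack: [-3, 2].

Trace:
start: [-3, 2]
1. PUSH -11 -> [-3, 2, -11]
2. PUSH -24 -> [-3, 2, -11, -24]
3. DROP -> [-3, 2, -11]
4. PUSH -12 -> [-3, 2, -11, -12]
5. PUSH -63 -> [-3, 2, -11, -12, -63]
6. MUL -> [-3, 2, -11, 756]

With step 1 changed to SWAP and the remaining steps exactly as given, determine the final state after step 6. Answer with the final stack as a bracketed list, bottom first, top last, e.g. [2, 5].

(re-executing from step 1 with the substitution; state before step 1: [-3, 2])
1. SWAP -> [2, -3]
2. PUSH -24 -> [2, -3, -24]
3. DROP -> [2, -3]
4. PUSH -12 -> [2, -3, -12]
5. PUSH -63 -> [2, -3, -12, -63]
6. MUL -> [2, -3, 756]

[2, -3, 756]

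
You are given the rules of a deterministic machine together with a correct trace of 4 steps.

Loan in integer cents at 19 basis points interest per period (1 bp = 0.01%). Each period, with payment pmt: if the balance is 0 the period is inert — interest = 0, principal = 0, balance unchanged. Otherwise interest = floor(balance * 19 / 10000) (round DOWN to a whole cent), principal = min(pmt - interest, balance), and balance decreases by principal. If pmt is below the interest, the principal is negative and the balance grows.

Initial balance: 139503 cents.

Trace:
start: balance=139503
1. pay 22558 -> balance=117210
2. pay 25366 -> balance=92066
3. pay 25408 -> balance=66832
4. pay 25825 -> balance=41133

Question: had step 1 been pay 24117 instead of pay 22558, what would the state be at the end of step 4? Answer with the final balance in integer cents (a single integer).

(re-executing from step 1 with the substitution; state before step 1: balance=139503)
1. pay 24117 -> balance=115651
2. pay 25366 -> balance=90504
3. pay 25408 -> balance=65267
4. pay 25825 -> balance=39566

39566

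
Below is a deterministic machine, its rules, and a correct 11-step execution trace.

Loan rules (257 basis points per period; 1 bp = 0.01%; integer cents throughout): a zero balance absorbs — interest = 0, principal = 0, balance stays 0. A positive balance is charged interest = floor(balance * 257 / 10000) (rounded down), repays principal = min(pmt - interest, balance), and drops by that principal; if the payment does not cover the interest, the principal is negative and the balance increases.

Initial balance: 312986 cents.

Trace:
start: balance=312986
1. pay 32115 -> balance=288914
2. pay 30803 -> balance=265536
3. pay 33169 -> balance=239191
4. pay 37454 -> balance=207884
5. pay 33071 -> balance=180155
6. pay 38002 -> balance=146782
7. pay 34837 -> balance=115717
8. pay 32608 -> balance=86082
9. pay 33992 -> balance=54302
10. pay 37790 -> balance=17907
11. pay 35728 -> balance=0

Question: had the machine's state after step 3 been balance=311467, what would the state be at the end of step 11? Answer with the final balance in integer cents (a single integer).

state after step 3 := balance=311467
4. pay 37454 -> balance=282017
5. pay 33071 -> balance=256193
6. pay 38002 -> balance=224775
7. pay 34837 -> balance=195714
8. pay 32608 -> balance=168135
9. pay 33992 -> balance=138464
10. pay 37790 -> balance=104232
11. pay 35728 -> balance=71182

71182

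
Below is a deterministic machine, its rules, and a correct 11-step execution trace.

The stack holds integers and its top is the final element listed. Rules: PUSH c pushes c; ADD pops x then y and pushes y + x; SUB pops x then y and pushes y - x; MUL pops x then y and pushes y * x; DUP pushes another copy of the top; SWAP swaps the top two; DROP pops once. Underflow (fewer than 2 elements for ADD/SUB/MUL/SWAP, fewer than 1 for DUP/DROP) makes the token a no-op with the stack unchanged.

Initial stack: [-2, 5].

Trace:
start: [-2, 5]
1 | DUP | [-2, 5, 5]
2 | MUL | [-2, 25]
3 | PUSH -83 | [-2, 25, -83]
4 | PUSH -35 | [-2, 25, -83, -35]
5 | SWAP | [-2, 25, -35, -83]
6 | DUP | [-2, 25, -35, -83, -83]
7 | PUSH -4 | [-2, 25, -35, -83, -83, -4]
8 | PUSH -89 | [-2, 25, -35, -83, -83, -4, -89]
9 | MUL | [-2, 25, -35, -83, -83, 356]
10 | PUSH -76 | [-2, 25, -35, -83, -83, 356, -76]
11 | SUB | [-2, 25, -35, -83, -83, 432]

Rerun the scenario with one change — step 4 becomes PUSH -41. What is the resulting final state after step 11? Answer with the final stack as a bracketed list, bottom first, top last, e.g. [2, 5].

(re-executing from step 4 with the substitution; state before step 4: [-2, 25, -83])
4 | PUSH -41 | [-2, 25, -83, -41]
5 | SWAP | [-2, 25, -41, -83]
6 | DUP | [-2, 25, -41, -83, -83]
7 | PUSH -4 | [-2, 25, -41, -83, -83, -4]
8 | PUSH -89 | [-2, 25, -41, -83, -83, -4, -89]
9 | MUL | [-2, 25, -41, -83, -83, 356]
10 | PUSH -76 | [-2, 25, -41, -83, -83, 356, -76]
11 | SUB | [-2, 25, -41, -83, -83, 432]

[-2, 25, -41, -83, -83, 432]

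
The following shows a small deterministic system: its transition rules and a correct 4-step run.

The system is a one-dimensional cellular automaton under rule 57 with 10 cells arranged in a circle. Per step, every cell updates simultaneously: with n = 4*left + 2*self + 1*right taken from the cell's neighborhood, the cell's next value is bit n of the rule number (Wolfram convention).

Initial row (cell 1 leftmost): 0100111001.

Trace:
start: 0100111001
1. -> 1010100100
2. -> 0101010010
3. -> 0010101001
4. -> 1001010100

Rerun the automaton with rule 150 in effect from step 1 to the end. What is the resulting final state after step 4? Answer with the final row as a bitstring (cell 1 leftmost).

(re-executing steps 1..4 under rule 150; state before step 1: 0100111001)
1. -> 0111010111
2. -> 0010010010
3. -> 0111111111
4. -> 0011111110

0011111110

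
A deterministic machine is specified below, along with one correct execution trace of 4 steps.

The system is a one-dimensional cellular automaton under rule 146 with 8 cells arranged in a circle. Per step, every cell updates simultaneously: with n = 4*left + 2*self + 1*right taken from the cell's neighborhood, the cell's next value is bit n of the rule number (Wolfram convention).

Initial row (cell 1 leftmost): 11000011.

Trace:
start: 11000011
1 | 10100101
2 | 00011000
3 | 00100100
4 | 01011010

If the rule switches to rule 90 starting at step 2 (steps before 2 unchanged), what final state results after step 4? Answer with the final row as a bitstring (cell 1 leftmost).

(re-executing steps 2..4 under rule 90; state before step 2: 10100101)
2 | 10011001
3 | 11111111
4 | 00000000

00000000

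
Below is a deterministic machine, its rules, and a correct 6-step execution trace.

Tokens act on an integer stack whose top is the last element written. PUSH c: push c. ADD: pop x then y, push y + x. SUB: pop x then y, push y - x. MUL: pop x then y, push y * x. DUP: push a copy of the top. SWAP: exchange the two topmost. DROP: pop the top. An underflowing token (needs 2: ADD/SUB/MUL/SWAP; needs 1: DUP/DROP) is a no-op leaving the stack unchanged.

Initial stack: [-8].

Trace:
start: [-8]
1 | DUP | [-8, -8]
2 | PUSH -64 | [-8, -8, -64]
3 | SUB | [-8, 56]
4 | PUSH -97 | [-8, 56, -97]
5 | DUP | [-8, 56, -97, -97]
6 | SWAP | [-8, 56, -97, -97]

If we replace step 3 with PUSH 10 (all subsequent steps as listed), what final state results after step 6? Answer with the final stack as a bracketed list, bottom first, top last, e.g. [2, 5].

(re-executing from step 3 with the substitution; state before step 3: [-8, -8, -64])
3 | PUSH 10 | [-8, -8, -64, 10]
4 | PUSH -97 | [-8, -8, -64, 10, -97]
5 | DUP | [-8, -8, -64, 10, -97, -97]
6 | SWAP | [-8, -8, -64, 10, -97, -97]

[-8, -8, -64, 10, -97, -97]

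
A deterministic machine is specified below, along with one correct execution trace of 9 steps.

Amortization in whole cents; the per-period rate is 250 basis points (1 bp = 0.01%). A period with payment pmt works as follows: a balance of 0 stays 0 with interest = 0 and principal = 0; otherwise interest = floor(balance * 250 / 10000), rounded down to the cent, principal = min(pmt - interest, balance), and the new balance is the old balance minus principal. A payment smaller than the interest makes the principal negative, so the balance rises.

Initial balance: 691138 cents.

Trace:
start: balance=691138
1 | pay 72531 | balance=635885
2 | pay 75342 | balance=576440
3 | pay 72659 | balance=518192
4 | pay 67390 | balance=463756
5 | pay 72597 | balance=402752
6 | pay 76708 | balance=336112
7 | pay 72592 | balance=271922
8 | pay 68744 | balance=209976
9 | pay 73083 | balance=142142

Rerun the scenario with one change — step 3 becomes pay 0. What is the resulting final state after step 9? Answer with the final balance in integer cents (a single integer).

(re-executing from step 3 with the substitution; state before step 3: balance=576440)
3 | pay 0 | balance=590851
4 | pay 67390 | balance=538232
5 | pay 72597 | balance=479090
6 | pay 76708 | balance=414359
7 | pay 72592 | balance=352125
8 | pay 68744 | balance=292184
9 | pay 73083 | balance=226405

226405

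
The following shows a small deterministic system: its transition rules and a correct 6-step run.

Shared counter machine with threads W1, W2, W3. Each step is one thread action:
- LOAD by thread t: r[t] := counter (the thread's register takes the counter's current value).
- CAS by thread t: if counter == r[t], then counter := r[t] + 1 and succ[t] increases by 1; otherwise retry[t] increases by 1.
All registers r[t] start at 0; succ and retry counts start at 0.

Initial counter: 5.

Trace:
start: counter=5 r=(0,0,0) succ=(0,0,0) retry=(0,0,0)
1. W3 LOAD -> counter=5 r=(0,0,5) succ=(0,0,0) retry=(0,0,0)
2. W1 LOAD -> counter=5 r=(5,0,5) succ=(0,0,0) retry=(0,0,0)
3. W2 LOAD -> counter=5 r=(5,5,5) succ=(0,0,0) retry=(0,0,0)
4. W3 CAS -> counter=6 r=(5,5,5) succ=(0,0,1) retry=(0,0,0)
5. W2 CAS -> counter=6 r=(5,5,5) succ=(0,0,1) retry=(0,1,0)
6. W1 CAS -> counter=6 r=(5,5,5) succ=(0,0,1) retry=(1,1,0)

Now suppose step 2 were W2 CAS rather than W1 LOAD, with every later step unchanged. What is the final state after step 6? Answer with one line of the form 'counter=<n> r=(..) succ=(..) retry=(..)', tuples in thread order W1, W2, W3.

(re-executing from step 2 with the substitution; state before step 2: counter=5 r=(0,0,5) succ=(0,0,0) retry=(0,0,0))
2. W2 CAS -> counter=5 r=(0,0,5) succ=(0,0,0) retry=(0,1,0)
3. W2 LOAD -> counter=5 r=(0,5,5) succ=(0,0,0) retry=(0,1,0)
4. W3 CAS -> counter=6 r=(0,5,5) succ=(0,0,1) retry=(0,1,0)
5. W2 CAS -> counter=6 r=(0,5,5) succ=(0,0,1) retry=(0,2,0)
6. W1 CAS -> counter=6 r=(0,5,5) succ=(0,0,1) retry=(1,2,0)

counter=6 r=(0,5,5) succ=(0,0,1) retry=(1,2,0)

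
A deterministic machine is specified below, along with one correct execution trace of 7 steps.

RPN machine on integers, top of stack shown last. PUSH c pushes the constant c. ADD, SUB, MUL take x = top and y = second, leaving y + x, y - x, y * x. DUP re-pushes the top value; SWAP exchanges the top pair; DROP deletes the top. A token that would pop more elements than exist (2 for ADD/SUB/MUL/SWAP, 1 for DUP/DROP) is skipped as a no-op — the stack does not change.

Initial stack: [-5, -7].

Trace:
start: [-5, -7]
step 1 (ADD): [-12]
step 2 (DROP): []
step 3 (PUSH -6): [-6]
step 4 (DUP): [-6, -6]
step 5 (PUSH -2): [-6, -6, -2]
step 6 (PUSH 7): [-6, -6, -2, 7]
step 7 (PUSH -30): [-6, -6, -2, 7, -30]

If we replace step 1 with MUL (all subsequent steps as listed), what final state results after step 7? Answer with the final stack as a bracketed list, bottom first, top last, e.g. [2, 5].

[-6, -6, -2, 7, -30]

(re-executing from step 1 with the substitution; state before step 1: [-5, -7])
step 1 (MUL): [35]
step 2 (DROP): []
step 3 (PUSH -6): [-6]
step 4 (DUP): [-6, -6]
step 5 (PUSH -2): [-6, -6, -2]
step 6 (PUSH 7): [-6, -6, -2, 7]
step 7 (PUSH -30): [-6, -6, -2, 7, -30]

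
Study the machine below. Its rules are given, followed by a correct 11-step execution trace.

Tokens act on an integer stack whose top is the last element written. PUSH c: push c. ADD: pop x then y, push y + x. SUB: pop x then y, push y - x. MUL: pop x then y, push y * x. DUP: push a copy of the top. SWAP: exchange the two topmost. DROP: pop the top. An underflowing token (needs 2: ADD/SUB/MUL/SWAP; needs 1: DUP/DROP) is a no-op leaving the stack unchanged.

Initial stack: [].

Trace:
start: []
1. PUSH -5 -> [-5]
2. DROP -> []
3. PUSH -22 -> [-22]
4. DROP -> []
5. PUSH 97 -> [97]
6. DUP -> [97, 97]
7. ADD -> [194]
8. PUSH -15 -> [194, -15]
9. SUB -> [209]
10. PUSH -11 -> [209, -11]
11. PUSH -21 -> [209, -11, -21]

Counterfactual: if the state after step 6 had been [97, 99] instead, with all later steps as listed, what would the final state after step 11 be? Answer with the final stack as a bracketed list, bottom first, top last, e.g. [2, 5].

[211, -11, -21]

state after step 6 := [97, 99]
7. ADD -> [196]
8. PUSH -15 -> [196, -15]
9. SUB -> [211]
10. PUSH -11 -> [211, -11]
11. PUSH -21 -> [211, -11, -21]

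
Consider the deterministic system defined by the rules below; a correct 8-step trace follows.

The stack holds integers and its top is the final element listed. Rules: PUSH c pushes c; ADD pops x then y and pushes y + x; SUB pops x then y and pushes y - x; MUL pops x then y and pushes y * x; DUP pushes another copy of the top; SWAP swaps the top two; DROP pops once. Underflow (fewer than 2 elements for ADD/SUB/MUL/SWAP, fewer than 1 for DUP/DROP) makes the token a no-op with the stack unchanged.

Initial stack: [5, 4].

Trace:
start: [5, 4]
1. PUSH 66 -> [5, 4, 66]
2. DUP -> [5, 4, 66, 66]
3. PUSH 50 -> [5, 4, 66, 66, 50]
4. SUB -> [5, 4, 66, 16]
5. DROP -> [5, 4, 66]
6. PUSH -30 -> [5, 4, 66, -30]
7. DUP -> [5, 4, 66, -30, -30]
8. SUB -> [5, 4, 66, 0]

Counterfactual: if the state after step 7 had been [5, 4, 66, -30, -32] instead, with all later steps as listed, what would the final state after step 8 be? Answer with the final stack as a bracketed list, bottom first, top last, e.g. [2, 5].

[5, 4, 66, 2]

state after step 7 := [5, 4, 66, -30, -32]
8. SUB -> [5, 4, 66, 2]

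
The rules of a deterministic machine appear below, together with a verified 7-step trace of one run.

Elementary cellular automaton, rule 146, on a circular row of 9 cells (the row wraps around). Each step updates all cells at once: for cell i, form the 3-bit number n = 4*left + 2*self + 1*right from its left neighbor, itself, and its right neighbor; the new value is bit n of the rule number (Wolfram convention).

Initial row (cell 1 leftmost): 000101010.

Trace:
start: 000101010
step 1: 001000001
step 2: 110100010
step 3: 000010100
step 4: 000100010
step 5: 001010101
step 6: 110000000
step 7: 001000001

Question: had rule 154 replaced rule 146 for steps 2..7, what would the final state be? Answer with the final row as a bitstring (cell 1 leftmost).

101011000

(re-executing steps 2..7 under rule 154; state before step 2: 001000001)
step 2: 110100010
step 3: 100010100
step 4: 010100011
step 5: 000010110
step 6: 000100101
step 7: 101011000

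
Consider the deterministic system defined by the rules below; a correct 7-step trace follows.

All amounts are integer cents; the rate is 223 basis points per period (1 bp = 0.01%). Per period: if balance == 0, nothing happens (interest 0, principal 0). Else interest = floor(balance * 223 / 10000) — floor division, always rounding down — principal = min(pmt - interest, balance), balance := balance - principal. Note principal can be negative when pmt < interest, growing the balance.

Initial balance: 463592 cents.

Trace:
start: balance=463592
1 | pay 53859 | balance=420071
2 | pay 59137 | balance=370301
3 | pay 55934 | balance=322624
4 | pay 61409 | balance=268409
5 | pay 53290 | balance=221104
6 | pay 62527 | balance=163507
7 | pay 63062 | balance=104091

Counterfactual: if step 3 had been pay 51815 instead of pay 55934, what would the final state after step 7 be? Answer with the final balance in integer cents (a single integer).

(re-executing from step 3 with the substitution; state before step 3: balance=370301)
3 | pay 51815 | balance=326743
4 | pay 61409 | balance=272620
5 | pay 53290 | balance=225409
6 | pay 62527 | balance=167908
7 | pay 63062 | balance=108590

108590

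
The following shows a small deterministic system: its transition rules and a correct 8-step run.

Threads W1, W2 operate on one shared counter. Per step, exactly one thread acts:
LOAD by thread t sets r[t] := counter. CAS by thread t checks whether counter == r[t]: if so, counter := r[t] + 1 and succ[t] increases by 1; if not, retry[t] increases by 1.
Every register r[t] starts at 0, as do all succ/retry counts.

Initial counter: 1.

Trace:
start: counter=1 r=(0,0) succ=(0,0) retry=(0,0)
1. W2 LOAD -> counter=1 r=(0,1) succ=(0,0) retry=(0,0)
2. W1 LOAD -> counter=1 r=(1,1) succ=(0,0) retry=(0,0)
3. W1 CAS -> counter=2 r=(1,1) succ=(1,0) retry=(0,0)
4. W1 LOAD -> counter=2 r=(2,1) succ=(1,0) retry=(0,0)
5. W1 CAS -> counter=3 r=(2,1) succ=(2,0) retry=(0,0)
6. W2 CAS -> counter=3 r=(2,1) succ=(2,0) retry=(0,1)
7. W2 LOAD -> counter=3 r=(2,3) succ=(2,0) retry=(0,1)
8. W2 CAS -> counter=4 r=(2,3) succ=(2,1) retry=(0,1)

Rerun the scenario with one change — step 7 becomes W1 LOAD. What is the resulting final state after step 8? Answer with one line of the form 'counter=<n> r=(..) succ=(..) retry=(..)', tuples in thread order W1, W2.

counter=3 r=(3,1) succ=(2,0) retry=(0,2)

(re-executing from step 7 with the substitution; state before step 7: counter=3 r=(2,1) succ=(2,0) retry=(0,1))
7. W1 LOAD -> counter=3 r=(3,1) succ=(2,0) retry=(0,1)
8. W2 CAS -> counter=3 r=(3,1) succ=(2,0) retry=(0,2)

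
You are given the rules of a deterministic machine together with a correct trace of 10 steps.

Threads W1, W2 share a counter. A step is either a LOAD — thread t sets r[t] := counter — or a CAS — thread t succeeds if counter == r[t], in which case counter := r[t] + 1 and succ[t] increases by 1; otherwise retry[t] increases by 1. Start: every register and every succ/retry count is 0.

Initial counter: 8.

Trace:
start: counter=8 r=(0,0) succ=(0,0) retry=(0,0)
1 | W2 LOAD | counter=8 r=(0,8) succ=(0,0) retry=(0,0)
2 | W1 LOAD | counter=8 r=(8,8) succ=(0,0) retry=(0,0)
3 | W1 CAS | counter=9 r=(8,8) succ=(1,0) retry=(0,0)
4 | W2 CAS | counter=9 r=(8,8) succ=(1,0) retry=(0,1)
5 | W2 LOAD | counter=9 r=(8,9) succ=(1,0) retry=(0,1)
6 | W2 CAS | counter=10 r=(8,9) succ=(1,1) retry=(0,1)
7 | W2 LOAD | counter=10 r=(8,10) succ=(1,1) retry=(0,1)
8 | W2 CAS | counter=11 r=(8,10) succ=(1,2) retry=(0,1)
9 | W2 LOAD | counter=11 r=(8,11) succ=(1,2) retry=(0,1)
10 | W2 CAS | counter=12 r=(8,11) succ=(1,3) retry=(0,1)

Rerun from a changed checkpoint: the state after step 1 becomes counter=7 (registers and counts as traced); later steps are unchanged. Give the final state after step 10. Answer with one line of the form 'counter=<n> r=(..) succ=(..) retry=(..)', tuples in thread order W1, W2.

state after step 1 := counter=7 r=(0,8) succ=(0,0) retry=(0,0)
2 | W1 LOAD | counter=7 r=(7,8) succ=(0,0) retry=(0,0)
3 | W1 CAS | counter=8 r=(7,8) succ=(1,0) retry=(0,0)
4 | W2 CAS | counter=9 r=(7,8) succ=(1,1) retry=(0,0)
5 | W2 LOAD | counter=9 r=(7,9) succ=(1,1) retry=(0,0)
6 | W2 CAS | counter=10 r=(7,9) succ=(1,2) retry=(0,0)
7 | W2 LOAD | counter=10 r=(7,10) succ=(1,2) retry=(0,0)
8 | W2 CAS | counter=11 r=(7,10) succ=(1,3) retry=(0,0)
9 | W2 LOAD | counter=11 r=(7,11) succ=(1,3) retry=(0,0)
10 | W2 CAS | counter=12 r=(7,11) succ=(1,4) retry=(0,0)

counter=12 r=(7,11) succ=(1,4) retry=(0,0)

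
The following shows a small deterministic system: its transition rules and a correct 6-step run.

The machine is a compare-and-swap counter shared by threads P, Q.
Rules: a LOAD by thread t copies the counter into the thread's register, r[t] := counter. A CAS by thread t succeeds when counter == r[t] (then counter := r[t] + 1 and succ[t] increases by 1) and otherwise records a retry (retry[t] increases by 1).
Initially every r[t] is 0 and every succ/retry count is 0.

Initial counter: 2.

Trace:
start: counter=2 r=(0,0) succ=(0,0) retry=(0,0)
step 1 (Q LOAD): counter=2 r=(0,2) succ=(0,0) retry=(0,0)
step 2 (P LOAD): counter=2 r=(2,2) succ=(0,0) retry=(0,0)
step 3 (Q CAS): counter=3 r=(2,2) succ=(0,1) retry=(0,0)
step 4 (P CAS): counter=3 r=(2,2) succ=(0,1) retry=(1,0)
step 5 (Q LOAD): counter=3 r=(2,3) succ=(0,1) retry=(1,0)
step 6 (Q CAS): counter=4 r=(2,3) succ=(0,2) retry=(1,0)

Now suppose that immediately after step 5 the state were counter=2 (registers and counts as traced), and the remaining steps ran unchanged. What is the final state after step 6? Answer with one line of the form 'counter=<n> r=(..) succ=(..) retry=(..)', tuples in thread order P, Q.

counter=2 r=(2,3) succ=(0,1) retry=(1,1)

state after step 5 := counter=2 r=(2,3) succ=(0,1) retry=(1,0)
step 6 (Q CAS): counter=2 r=(2,3) succ=(0,1) retry=(1,1)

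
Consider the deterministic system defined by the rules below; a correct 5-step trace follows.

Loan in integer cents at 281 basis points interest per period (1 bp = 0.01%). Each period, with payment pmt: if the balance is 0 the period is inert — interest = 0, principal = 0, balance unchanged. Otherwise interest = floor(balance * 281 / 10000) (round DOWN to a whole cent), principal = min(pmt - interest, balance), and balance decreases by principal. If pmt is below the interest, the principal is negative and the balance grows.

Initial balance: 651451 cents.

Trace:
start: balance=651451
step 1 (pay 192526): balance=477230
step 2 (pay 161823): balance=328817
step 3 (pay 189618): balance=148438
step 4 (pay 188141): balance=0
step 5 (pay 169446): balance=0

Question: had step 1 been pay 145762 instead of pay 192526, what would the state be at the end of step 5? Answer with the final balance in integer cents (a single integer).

(re-executing from step 1 with the substitution; state before step 1: balance=651451)
step 1 (pay 145762): balance=523994
step 2 (pay 161823): balance=376895
step 3 (pay 189618): balance=197867
step 4 (pay 188141): balance=15286
step 5 (pay 169446): balance=0

0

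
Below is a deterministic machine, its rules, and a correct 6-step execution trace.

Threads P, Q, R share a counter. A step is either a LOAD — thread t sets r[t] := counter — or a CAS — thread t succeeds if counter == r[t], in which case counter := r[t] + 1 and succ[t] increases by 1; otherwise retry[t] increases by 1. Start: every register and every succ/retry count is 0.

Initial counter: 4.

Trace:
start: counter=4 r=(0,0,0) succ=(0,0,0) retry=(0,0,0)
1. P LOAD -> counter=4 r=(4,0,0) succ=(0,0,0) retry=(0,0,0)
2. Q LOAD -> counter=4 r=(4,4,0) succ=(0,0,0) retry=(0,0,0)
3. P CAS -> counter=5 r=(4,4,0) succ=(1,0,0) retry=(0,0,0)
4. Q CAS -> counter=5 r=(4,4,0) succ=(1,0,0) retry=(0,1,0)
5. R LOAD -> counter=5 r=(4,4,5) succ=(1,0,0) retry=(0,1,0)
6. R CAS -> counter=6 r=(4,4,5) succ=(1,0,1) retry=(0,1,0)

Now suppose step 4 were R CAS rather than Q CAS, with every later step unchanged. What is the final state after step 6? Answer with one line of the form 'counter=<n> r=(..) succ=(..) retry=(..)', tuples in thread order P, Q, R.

counter=6 r=(4,4,5) succ=(1,0,1) retry=(0,0,1)

(re-executing from step 4 with the substitution; state before step 4: counter=5 r=(4,4,0) succ=(1,0,0) retry=(0,0,0))
4. R CAS -> counter=5 r=(4,4,0) succ=(1,0,0) retry=(0,0,1)
5. R LOAD -> counter=5 r=(4,4,5) succ=(1,0,0) retry=(0,0,1)
6. R CAS -> counter=6 r=(4,4,5) succ=(1,0,1) retry=(0,0,1)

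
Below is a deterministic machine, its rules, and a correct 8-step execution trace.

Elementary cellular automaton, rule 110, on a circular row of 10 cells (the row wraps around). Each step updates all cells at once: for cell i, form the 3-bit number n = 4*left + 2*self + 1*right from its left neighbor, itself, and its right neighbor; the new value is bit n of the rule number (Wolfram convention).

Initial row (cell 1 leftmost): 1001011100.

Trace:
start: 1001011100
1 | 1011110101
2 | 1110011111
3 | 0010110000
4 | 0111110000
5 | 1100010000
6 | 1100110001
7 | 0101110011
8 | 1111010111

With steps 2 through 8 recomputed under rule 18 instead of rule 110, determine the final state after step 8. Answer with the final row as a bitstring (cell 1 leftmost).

0000000000

(re-executing steps 2..8 under rule 18; state before step 2: 1011110101)
2 | 0000000000
3 | 0000000000
4 | 0000000000
5 | 0000000000
6 | 0000000000
7 | 0000000000
8 | 0000000000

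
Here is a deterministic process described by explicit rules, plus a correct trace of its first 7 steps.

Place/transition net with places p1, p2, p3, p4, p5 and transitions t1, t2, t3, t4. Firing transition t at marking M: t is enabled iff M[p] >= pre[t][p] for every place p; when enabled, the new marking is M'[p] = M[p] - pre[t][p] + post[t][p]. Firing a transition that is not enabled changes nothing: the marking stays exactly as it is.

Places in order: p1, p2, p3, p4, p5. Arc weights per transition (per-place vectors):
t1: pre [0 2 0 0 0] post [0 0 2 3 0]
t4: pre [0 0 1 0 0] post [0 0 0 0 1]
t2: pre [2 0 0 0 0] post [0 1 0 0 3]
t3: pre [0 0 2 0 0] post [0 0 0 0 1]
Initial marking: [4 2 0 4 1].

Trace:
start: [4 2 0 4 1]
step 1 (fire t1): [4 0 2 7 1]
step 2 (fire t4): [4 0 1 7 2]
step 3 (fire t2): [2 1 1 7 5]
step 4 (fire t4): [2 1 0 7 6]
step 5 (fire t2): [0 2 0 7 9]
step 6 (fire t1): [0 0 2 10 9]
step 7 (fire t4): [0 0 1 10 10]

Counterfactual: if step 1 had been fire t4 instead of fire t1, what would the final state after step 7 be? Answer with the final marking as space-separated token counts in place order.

0 2 1 7 8

(re-executing from step 1 with the substitution; state before step 1: [4 2 0 4 1])
step 1 (fire t4): [4 2 0 4 1]
step 2 (fire t4): [4 2 0 4 1]
step 3 (fire t2): [2 3 0 4 4]
step 4 (fire t4): [2 3 0 4 4]
step 5 (fire t2): [0 4 0 4 7]
step 6 (fire t1): [0 2 2 7 7]
step 7 (fire t4): [0 2 1 7 8]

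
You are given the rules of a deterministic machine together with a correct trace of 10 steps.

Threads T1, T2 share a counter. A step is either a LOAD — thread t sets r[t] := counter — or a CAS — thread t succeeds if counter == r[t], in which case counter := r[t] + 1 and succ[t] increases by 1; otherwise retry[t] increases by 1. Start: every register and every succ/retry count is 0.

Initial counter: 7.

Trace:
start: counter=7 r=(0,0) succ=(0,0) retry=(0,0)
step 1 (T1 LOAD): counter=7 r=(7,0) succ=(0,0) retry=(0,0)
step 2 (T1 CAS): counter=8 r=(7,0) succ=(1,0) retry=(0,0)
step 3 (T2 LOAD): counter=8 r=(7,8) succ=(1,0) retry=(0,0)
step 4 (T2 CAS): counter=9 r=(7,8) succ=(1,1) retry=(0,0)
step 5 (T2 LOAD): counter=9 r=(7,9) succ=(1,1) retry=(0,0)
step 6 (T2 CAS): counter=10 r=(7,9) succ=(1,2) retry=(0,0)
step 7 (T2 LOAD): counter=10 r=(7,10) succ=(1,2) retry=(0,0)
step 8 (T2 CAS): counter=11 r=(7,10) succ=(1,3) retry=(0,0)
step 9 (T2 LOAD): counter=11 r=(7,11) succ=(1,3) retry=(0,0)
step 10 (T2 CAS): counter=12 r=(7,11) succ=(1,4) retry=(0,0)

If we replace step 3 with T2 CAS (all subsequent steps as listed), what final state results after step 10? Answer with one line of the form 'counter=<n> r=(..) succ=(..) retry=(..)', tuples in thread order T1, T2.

counter=11 r=(7,10) succ=(1,3) retry=(0,2)

(re-executing from step 3 with the substitution; state before step 3: counter=8 r=(7,0) succ=(1,0) retry=(0,0))
step 3 (T2 CAS): counter=8 r=(7,0) succ=(1,0) retry=(0,1)
step 4 (T2 CAS): counter=8 r=(7,0) succ=(1,0) retry=(0,2)
step 5 (T2 LOAD): counter=8 r=(7,8) succ=(1,0) retry=(0,2)
step 6 (T2 CAS): counter=9 r=(7,8) succ=(1,1) retry=(0,2)
step 7 (T2 LOAD): counter=9 r=(7,9) succ=(1,1) retry=(0,2)
step 8 (T2 CAS): counter=10 r=(7,9) succ=(1,2) retry=(0,2)
step 9 (T2 LOAD): counter=10 r=(7,10) succ=(1,2) retry=(0,2)
step 10 (T2 CAS): counter=11 r=(7,10) succ=(1,3) retry=(0,2)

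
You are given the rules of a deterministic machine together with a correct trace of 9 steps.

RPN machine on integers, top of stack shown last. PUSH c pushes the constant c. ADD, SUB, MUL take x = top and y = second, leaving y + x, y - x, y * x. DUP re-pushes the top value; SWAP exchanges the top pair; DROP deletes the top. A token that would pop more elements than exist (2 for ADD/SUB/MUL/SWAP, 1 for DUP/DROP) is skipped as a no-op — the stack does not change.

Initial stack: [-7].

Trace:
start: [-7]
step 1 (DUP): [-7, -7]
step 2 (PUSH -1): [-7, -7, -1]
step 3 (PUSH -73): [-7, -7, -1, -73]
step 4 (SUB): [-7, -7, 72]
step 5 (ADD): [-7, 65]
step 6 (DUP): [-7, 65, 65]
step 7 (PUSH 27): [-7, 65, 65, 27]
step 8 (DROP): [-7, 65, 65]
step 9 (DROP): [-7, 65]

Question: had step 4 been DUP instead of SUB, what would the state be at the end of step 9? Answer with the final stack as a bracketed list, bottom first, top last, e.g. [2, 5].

[-7, -7, -1, -146]

(re-executing from step 4 with the substitution; state before step 4: [-7, -7, -1, -73])
step 4 (DUP): [-7, -7, -1, -73, -73]
step 5 (ADD): [-7, -7, -1, -146]
step 6 (DUP): [-7, -7, -1, -146, -146]
step 7 (PUSH 27): [-7, -7, -1, -146, -146, 27]
step 8 (DROP): [-7, -7, -1, -146, -146]
step 9 (DROP): [-7, -7, -1, -146]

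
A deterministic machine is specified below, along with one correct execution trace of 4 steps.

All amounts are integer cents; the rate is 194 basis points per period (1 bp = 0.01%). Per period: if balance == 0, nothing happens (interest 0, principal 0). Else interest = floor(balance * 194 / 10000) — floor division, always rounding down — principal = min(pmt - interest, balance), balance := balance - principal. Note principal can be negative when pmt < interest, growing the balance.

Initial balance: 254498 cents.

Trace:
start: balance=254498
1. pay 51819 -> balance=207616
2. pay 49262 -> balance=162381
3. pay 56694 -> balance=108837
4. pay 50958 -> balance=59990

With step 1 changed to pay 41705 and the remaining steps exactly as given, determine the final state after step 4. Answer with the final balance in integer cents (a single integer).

70704

(re-executing from step 1 with the substitution; state before step 1: balance=254498)
1. pay 41705 -> balance=217730
2. pay 49262 -> balance=172691
3. pay 56694 -> balance=119347
4. pay 50958 -> balance=70704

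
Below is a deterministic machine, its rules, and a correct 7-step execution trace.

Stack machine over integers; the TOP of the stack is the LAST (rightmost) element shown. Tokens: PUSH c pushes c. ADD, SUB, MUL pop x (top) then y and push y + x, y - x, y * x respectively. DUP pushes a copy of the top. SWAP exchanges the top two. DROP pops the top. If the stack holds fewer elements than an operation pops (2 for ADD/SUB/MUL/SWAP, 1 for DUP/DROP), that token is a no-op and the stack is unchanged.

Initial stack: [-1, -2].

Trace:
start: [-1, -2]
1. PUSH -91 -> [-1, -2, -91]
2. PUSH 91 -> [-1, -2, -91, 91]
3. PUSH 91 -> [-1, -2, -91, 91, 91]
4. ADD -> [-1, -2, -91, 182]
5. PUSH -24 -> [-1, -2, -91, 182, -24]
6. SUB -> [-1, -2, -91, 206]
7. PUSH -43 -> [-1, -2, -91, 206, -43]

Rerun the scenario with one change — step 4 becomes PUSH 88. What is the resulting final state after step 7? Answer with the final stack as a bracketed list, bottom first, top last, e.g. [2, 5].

(re-executing from step 4 with the substitution; state before step 4: [-1, -2, -91, 91, 91])
4. PUSH 88 -> [-1, -2, -91, 91, 91, 88]
5. PUSH -24 -> [-1, -2, -91, 91, 91, 88, -24]
6. SUB -> [-1, -2, -91, 91, 91, 112]
7. PUSH -43 -> [-1, -2, -91, 91, 91, 112, -43]

[-1, -2, -91, 91, 91, 112, -43]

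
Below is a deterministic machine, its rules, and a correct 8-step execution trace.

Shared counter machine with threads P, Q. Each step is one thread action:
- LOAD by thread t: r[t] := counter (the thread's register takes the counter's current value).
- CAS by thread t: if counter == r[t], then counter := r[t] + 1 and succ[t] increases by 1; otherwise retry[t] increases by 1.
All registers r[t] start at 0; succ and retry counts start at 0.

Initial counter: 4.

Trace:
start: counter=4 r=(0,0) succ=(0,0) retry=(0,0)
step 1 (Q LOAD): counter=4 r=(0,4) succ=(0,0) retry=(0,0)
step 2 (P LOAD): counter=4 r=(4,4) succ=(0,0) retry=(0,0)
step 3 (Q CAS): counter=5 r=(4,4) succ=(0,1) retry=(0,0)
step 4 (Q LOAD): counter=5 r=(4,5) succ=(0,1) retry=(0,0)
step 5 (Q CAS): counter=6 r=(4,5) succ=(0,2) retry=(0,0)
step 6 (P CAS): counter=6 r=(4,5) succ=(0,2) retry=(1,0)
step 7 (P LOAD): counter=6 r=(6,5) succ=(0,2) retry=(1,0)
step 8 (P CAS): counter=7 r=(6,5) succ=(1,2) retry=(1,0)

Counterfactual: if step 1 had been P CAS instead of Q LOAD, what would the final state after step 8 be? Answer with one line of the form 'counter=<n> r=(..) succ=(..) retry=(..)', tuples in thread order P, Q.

(re-executing from step 1 with the substitution; state before step 1: counter=4 r=(0,0) succ=(0,0) retry=(0,0))
step 1 (P CAS): counter=4 r=(0,0) succ=(0,0) retry=(1,0)
step 2 (P LOAD): counter=4 r=(4,0) succ=(0,0) retry=(1,0)
step 3 (Q CAS): counter=4 r=(4,0) succ=(0,0) retry=(1,1)
step 4 (Q LOAD): counter=4 r=(4,4) succ=(0,0) retry=(1,1)
step 5 (Q CAS): counter=5 r=(4,4) succ=(0,1) retry=(1,1)
step 6 (P CAS): counter=5 r=(4,4) succ=(0,1) retry=(2,1)
step 7 (P LOAD): counter=5 r=(5,4) succ=(0,1) retry=(2,1)
step 8 (P CAS): counter=6 r=(5,4) succ=(1,1) retry=(2,1)

counter=6 r=(5,4) succ=(1,1) retry=(2,1)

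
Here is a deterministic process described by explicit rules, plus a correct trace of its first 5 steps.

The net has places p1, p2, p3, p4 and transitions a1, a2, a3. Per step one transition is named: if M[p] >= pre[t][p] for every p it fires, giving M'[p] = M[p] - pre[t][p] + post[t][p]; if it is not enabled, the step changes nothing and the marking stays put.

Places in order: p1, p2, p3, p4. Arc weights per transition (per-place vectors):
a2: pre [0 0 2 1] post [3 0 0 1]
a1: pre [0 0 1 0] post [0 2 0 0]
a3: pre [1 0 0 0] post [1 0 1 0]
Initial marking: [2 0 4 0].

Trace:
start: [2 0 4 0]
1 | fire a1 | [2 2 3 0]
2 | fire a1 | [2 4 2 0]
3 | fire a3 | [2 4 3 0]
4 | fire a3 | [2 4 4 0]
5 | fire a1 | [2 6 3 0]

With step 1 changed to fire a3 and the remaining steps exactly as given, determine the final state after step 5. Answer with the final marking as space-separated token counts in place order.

2 4 5 0

(re-executing from step 1 with the substitution; state before step 1: [2 0 4 0])
1 | fire a3 | [2 0 5 0]
2 | fire a1 | [2 2 4 0]
3 | fire a3 | [2 2 5 0]
4 | fire a3 | [2 2 6 0]
5 | fire a1 | [2 4 5 0]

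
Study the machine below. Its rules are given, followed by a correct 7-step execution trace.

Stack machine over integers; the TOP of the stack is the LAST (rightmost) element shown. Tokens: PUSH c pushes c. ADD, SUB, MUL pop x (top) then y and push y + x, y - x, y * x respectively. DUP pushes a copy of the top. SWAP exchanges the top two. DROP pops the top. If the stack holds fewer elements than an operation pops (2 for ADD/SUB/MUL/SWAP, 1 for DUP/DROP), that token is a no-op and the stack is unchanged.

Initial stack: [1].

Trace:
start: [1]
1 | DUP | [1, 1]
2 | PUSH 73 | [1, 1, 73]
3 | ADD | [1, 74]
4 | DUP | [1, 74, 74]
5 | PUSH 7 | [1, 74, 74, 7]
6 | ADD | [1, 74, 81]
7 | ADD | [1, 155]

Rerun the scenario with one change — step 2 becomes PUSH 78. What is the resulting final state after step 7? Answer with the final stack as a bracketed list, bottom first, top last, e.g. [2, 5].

(re-executing from step 2 with the substitution; state before step 2: [1, 1])
2 | PUSH 78 | [1, 1, 78]
3 | ADD | [1, 79]
4 | DUP | [1, 79, 79]
5 | PUSH 7 | [1, 79, 79, 7]
6 | ADD | [1, 79, 86]
7 | ADD | [1, 165]

[1, 165]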